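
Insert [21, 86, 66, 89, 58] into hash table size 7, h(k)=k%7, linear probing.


Insert 21: h=0 -> slot 0
Insert 86: h=2 -> slot 2
Insert 66: h=3 -> slot 3
Insert 89: h=5 -> slot 5
Insert 58: h=2, 2 probes -> slot 4

Table: [21, None, 86, 66, 58, 89, None]


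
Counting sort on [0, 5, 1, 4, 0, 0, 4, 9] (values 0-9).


Input: [0, 5, 1, 4, 0, 0, 4, 9]
Counts: [3, 1, 0, 0, 2, 1, 0, 0, 0, 1]

Sorted: [0, 0, 0, 1, 4, 4, 5, 9]


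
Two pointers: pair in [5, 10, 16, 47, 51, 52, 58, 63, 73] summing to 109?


lo=0(5)+hi=8(73)=78
lo=1(10)+hi=8(73)=83
lo=2(16)+hi=8(73)=89
lo=3(47)+hi=8(73)=120
lo=3(47)+hi=7(63)=110
lo=3(47)+hi=6(58)=105
lo=4(51)+hi=6(58)=109

Yes: 51+58=109


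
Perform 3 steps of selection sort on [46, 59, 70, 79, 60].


Initial: [46, 59, 70, 79, 60]
Step 1: min=46 at 0
  Swap: [46, 59, 70, 79, 60]
Step 2: min=59 at 1
  Swap: [46, 59, 70, 79, 60]
Step 3: min=60 at 4
  Swap: [46, 59, 60, 79, 70]

After 3 steps: [46, 59, 60, 79, 70]


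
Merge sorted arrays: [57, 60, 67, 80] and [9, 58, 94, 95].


Take 9 from B
Take 57 from A
Take 58 from B
Take 60 from A
Take 67 from A
Take 80 from A

Merged: [9, 57, 58, 60, 67, 80, 94, 95]


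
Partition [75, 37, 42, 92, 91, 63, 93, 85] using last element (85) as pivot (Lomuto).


Pivot: 85
  75 <= 85: advance i (no swap)
  37 <= 85: advance i (no swap)
  42 <= 85: advance i (no swap)
  63 <= 85: swap -> [75, 37, 42, 63, 91, 92, 93, 85]
Place pivot at 4: [75, 37, 42, 63, 85, 92, 93, 91]

Partitioned: [75, 37, 42, 63, 85, 92, 93, 91]


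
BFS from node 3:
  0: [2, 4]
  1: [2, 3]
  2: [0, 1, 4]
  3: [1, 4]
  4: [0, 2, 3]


Visit 3, enqueue [1, 4]
Visit 1, enqueue [2]
Visit 4, enqueue [0]
Visit 2, enqueue []
Visit 0, enqueue []

BFS order: [3, 1, 4, 2, 0]


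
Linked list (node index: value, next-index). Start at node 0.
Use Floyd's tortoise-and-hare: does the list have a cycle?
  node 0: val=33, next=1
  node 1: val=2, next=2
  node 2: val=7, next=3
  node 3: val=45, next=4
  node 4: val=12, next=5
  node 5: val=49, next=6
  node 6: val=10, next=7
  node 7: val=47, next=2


Floyd's tortoise (slow, +1) and hare (fast, +2):
  init: slow=0, fast=0
  step 1: slow=1, fast=2
  step 2: slow=2, fast=4
  step 3: slow=3, fast=6
  step 4: slow=4, fast=2
  step 5: slow=5, fast=4
  step 6: slow=6, fast=6
  slow == fast at node 6: cycle detected

Cycle: yes


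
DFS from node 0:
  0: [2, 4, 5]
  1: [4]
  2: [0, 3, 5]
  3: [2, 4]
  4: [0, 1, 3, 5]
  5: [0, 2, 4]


Visit 0, push [5, 4, 2]
Visit 2, push [5, 3]
Visit 3, push [4]
Visit 4, push [5, 1]
Visit 1, push []
Visit 5, push []

DFS order: [0, 2, 3, 4, 1, 5]


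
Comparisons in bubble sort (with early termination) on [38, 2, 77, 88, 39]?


Algorithm: bubble sort (with early termination)
Input: [38, 2, 77, 88, 39]
Sorted: [2, 38, 39, 77, 88]

9


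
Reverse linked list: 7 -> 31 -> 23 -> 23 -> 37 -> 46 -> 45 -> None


Step 1: curr=7, set curr.next=prev(None) | reversed so far: 7
Step 2: curr=31, set curr.next=prev(7) | reversed so far: 31 -> 7
Step 3: curr=23, set curr.next=prev(31) | reversed so far: 23 -> 31 -> 7
Step 4: curr=23, set curr.next=prev(23) | reversed so far: 23 -> 23 -> 31 -> 7
Step 5: curr=37, set curr.next=prev(23) | reversed so far: 37 -> 23 -> 23 -> 31 -> 7
Step 6: curr=46, set curr.next=prev(37) | reversed so far: 46 -> 37 -> 23 -> 23 -> 31 -> 7
Step 7: curr=45, set curr.next=prev(46) | reversed so far: 45 -> 46 -> 37 -> 23 -> 23 -> 31 -> 7

45 -> 46 -> 37 -> 23 -> 23 -> 31 -> 7 -> None


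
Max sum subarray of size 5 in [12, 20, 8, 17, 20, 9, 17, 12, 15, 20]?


[0:5]: 77
[1:6]: 74
[2:7]: 71
[3:8]: 75
[4:9]: 73
[5:10]: 73

Max: 77 at [0:5]


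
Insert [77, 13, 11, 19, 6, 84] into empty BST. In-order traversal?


Insert 77: root
Insert 13: L from 77
Insert 11: L from 77 -> L from 13
Insert 19: L from 77 -> R from 13
Insert 6: L from 77 -> L from 13 -> L from 11
Insert 84: R from 77

In-order: [6, 11, 13, 19, 77, 84]


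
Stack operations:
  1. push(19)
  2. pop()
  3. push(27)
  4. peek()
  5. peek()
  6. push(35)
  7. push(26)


push(19) -> [19]
pop()->19, []
push(27) -> [27]
peek()->27
peek()->27
push(35) -> [27, 35]
push(26) -> [27, 35, 26]

Final stack: [27, 35, 26]


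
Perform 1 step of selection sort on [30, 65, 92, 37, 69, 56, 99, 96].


Initial: [30, 65, 92, 37, 69, 56, 99, 96]
Step 1: min=30 at 0
  Swap: [30, 65, 92, 37, 69, 56, 99, 96]

After 1 step: [30, 65, 92, 37, 69, 56, 99, 96]


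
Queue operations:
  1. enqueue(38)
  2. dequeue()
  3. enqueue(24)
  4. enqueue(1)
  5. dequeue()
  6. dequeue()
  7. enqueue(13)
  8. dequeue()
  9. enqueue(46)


enqueue(38) -> [38]
dequeue()->38, []
enqueue(24) -> [24]
enqueue(1) -> [24, 1]
dequeue()->24, [1]
dequeue()->1, []
enqueue(13) -> [13]
dequeue()->13, []
enqueue(46) -> [46]

Final queue: [46]


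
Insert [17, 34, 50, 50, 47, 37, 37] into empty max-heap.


Insert 17: [17]
Insert 34: [34, 17]
Insert 50: [50, 17, 34]
Insert 50: [50, 50, 34, 17]
Insert 47: [50, 50, 34, 17, 47]
Insert 37: [50, 50, 37, 17, 47, 34]
Insert 37: [50, 50, 37, 17, 47, 34, 37]

Final heap: [50, 50, 37, 17, 47, 34, 37]


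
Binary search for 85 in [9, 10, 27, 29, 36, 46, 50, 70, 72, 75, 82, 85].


Step 1: lo=0, hi=11, mid=5, val=46
Step 2: lo=6, hi=11, mid=8, val=72
Step 3: lo=9, hi=11, mid=10, val=82
Step 4: lo=11, hi=11, mid=11, val=85

Found at index 11


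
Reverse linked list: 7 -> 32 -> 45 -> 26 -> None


Step 1: curr=7, set curr.next=prev(None) | reversed so far: 7
Step 2: curr=32, set curr.next=prev(7) | reversed so far: 32 -> 7
Step 3: curr=45, set curr.next=prev(32) | reversed so far: 45 -> 32 -> 7
Step 4: curr=26, set curr.next=prev(45) | reversed so far: 26 -> 45 -> 32 -> 7

26 -> 45 -> 32 -> 7 -> None


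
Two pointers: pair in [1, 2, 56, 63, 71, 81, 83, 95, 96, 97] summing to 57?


lo=0(1)+hi=9(97)=98
lo=0(1)+hi=8(96)=97
lo=0(1)+hi=7(95)=96
lo=0(1)+hi=6(83)=84
lo=0(1)+hi=5(81)=82
lo=0(1)+hi=4(71)=72
lo=0(1)+hi=3(63)=64
lo=0(1)+hi=2(56)=57

Yes: 1+56=57


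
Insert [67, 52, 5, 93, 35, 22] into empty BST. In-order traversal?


Insert 67: root
Insert 52: L from 67
Insert 5: L from 67 -> L from 52
Insert 93: R from 67
Insert 35: L from 67 -> L from 52 -> R from 5
Insert 22: L from 67 -> L from 52 -> R from 5 -> L from 35

In-order: [5, 22, 35, 52, 67, 93]


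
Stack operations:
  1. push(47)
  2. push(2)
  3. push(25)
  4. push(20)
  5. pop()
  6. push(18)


push(47) -> [47]
push(2) -> [47, 2]
push(25) -> [47, 2, 25]
push(20) -> [47, 2, 25, 20]
pop()->20, [47, 2, 25]
push(18) -> [47, 2, 25, 18]

Final stack: [47, 2, 25, 18]


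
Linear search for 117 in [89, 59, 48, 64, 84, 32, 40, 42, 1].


i=0: 89!=117
i=1: 59!=117
i=2: 48!=117
i=3: 64!=117
i=4: 84!=117
i=5: 32!=117
i=6: 40!=117
i=7: 42!=117
i=8: 1!=117

Not found, 9 comps


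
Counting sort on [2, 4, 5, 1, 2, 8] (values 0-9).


Input: [2, 4, 5, 1, 2, 8]
Counts: [0, 1, 2, 0, 1, 1, 0, 0, 1, 0]

Sorted: [1, 2, 2, 4, 5, 8]


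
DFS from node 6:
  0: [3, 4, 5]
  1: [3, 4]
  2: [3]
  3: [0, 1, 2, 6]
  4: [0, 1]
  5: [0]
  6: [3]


Visit 6, push [3]
Visit 3, push [2, 1, 0]
Visit 0, push [5, 4]
Visit 4, push [1]
Visit 1, push []
Visit 5, push []
Visit 2, push []

DFS order: [6, 3, 0, 4, 1, 5, 2]


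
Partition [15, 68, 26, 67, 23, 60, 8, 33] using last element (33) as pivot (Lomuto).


Pivot: 33
  15 <= 33: advance i (no swap)
  26 <= 33: swap -> [15, 26, 68, 67, 23, 60, 8, 33]
  23 <= 33: swap -> [15, 26, 23, 67, 68, 60, 8, 33]
  8 <= 33: swap -> [15, 26, 23, 8, 68, 60, 67, 33]
Place pivot at 4: [15, 26, 23, 8, 33, 60, 67, 68]

Partitioned: [15, 26, 23, 8, 33, 60, 67, 68]


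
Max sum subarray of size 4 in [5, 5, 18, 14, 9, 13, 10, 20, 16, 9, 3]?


[0:4]: 42
[1:5]: 46
[2:6]: 54
[3:7]: 46
[4:8]: 52
[5:9]: 59
[6:10]: 55
[7:11]: 48

Max: 59 at [5:9]


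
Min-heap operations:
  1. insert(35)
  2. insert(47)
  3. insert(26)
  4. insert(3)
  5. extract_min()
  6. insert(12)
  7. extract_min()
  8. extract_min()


insert(35) -> [35]
insert(47) -> [35, 47]
insert(26) -> [26, 47, 35]
insert(3) -> [3, 26, 35, 47]
extract_min()->3, [26, 47, 35]
insert(12) -> [12, 26, 35, 47]
extract_min()->12, [26, 47, 35]
extract_min()->26, [35, 47]

Final heap: [35, 47]


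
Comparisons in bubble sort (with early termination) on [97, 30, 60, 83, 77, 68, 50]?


Algorithm: bubble sort (with early termination)
Input: [97, 30, 60, 83, 77, 68, 50]
Sorted: [30, 50, 60, 68, 77, 83, 97]

21


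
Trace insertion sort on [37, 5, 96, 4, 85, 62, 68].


Initial: [37, 5, 96, 4, 85, 62, 68]
Insert 5: [5, 37, 96, 4, 85, 62, 68]
Insert 96: [5, 37, 96, 4, 85, 62, 68]
Insert 4: [4, 5, 37, 96, 85, 62, 68]
Insert 85: [4, 5, 37, 85, 96, 62, 68]
Insert 62: [4, 5, 37, 62, 85, 96, 68]
Insert 68: [4, 5, 37, 62, 68, 85, 96]

Sorted: [4, 5, 37, 62, 68, 85, 96]


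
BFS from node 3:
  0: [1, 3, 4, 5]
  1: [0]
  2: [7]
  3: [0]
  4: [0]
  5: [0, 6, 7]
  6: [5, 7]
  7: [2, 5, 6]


Visit 3, enqueue [0]
Visit 0, enqueue [1, 4, 5]
Visit 1, enqueue []
Visit 4, enqueue []
Visit 5, enqueue [6, 7]
Visit 6, enqueue []
Visit 7, enqueue [2]
Visit 2, enqueue []

BFS order: [3, 0, 1, 4, 5, 6, 7, 2]


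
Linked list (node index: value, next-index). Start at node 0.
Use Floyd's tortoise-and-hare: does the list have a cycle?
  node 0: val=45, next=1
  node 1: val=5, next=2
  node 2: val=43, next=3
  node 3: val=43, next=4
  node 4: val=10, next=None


Floyd's tortoise (slow, +1) and hare (fast, +2):
  init: slow=0, fast=0
  step 1: slow=1, fast=2
  step 2: slow=2, fast=4
  step 3: fast -> None, no cycle

Cycle: no


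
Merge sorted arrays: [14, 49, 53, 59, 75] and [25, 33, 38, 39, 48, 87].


Take 14 from A
Take 25 from B
Take 33 from B
Take 38 from B
Take 39 from B
Take 48 from B
Take 49 from A
Take 53 from A
Take 59 from A
Take 75 from A

Merged: [14, 25, 33, 38, 39, 48, 49, 53, 59, 75, 87]


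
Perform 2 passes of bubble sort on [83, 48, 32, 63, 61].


Initial: [83, 48, 32, 63, 61]
Pass 1: [48, 32, 63, 61, 83] (4 swaps)
Pass 2: [32, 48, 61, 63, 83] (2 swaps)

After 2 passes: [32, 48, 61, 63, 83]


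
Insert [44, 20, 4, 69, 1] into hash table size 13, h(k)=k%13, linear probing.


Insert 44: h=5 -> slot 5
Insert 20: h=7 -> slot 7
Insert 4: h=4 -> slot 4
Insert 69: h=4, 2 probes -> slot 6
Insert 1: h=1 -> slot 1

Table: [None, 1, None, None, 4, 44, 69, 20, None, None, None, None, None]


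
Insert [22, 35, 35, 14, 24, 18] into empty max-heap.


Insert 22: [22]
Insert 35: [35, 22]
Insert 35: [35, 22, 35]
Insert 14: [35, 22, 35, 14]
Insert 24: [35, 24, 35, 14, 22]
Insert 18: [35, 24, 35, 14, 22, 18]

Final heap: [35, 24, 35, 14, 22, 18]


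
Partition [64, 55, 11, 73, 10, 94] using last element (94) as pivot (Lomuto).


Pivot: 94
  64 <= 94: advance i (no swap)
  55 <= 94: advance i (no swap)
  11 <= 94: advance i (no swap)
  73 <= 94: advance i (no swap)
  10 <= 94: advance i (no swap)
Place pivot at 5: [64, 55, 11, 73, 10, 94]

Partitioned: [64, 55, 11, 73, 10, 94]


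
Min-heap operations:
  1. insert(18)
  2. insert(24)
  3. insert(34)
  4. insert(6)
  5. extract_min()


insert(18) -> [18]
insert(24) -> [18, 24]
insert(34) -> [18, 24, 34]
insert(6) -> [6, 18, 34, 24]
extract_min()->6, [18, 24, 34]

Final heap: [18, 24, 34]


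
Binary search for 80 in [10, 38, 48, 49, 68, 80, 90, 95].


Step 1: lo=0, hi=7, mid=3, val=49
Step 2: lo=4, hi=7, mid=5, val=80

Found at index 5


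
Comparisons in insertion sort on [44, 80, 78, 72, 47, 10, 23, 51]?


Algorithm: insertion sort
Input: [44, 80, 78, 72, 47, 10, 23, 51]
Sorted: [10, 23, 44, 47, 51, 72, 78, 80]

25


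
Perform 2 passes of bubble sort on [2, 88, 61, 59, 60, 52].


Initial: [2, 88, 61, 59, 60, 52]
Pass 1: [2, 61, 59, 60, 52, 88] (4 swaps)
Pass 2: [2, 59, 60, 52, 61, 88] (3 swaps)

After 2 passes: [2, 59, 60, 52, 61, 88]


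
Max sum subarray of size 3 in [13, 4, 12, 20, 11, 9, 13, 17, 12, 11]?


[0:3]: 29
[1:4]: 36
[2:5]: 43
[3:6]: 40
[4:7]: 33
[5:8]: 39
[6:9]: 42
[7:10]: 40

Max: 43 at [2:5]


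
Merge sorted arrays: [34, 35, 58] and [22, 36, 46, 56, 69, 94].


Take 22 from B
Take 34 from A
Take 35 from A
Take 36 from B
Take 46 from B
Take 56 from B
Take 58 from A

Merged: [22, 34, 35, 36, 46, 56, 58, 69, 94]


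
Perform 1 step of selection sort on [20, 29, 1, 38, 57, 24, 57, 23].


Initial: [20, 29, 1, 38, 57, 24, 57, 23]
Step 1: min=1 at 2
  Swap: [1, 29, 20, 38, 57, 24, 57, 23]

After 1 step: [1, 29, 20, 38, 57, 24, 57, 23]


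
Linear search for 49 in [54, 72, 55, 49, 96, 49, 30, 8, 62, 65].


i=0: 54!=49
i=1: 72!=49
i=2: 55!=49
i=3: 49==49 found!

Found at 3, 4 comps


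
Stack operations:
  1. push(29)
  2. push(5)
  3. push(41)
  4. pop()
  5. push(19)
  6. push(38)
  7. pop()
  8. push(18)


push(29) -> [29]
push(5) -> [29, 5]
push(41) -> [29, 5, 41]
pop()->41, [29, 5]
push(19) -> [29, 5, 19]
push(38) -> [29, 5, 19, 38]
pop()->38, [29, 5, 19]
push(18) -> [29, 5, 19, 18]

Final stack: [29, 5, 19, 18]


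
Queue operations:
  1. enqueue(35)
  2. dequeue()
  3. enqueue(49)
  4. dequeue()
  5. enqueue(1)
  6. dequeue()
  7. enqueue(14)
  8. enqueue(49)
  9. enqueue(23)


enqueue(35) -> [35]
dequeue()->35, []
enqueue(49) -> [49]
dequeue()->49, []
enqueue(1) -> [1]
dequeue()->1, []
enqueue(14) -> [14]
enqueue(49) -> [14, 49]
enqueue(23) -> [14, 49, 23]

Final queue: [14, 49, 23]


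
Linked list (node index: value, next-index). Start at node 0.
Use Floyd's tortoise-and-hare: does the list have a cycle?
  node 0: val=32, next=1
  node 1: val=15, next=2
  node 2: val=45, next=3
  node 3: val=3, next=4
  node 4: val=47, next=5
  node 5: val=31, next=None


Floyd's tortoise (slow, +1) and hare (fast, +2):
  init: slow=0, fast=0
  step 1: slow=1, fast=2
  step 2: slow=2, fast=4
  step 3: fast 4->5->None, no cycle

Cycle: no


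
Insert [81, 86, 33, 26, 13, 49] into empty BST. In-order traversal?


Insert 81: root
Insert 86: R from 81
Insert 33: L from 81
Insert 26: L from 81 -> L from 33
Insert 13: L from 81 -> L from 33 -> L from 26
Insert 49: L from 81 -> R from 33

In-order: [13, 26, 33, 49, 81, 86]


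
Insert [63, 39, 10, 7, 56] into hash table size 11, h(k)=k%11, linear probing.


Insert 63: h=8 -> slot 8
Insert 39: h=6 -> slot 6
Insert 10: h=10 -> slot 10
Insert 7: h=7 -> slot 7
Insert 56: h=1 -> slot 1

Table: [None, 56, None, None, None, None, 39, 7, 63, None, 10]


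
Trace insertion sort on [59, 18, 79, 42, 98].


Initial: [59, 18, 79, 42, 98]
Insert 18: [18, 59, 79, 42, 98]
Insert 79: [18, 59, 79, 42, 98]
Insert 42: [18, 42, 59, 79, 98]
Insert 98: [18, 42, 59, 79, 98]

Sorted: [18, 42, 59, 79, 98]


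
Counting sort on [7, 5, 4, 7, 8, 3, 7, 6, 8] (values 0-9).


Input: [7, 5, 4, 7, 8, 3, 7, 6, 8]
Counts: [0, 0, 0, 1, 1, 1, 1, 3, 2, 0]

Sorted: [3, 4, 5, 6, 7, 7, 7, 8, 8]


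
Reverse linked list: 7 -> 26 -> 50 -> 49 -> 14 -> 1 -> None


Step 1: curr=7, set curr.next=prev(None) | reversed so far: 7
Step 2: curr=26, set curr.next=prev(7) | reversed so far: 26 -> 7
Step 3: curr=50, set curr.next=prev(26) | reversed so far: 50 -> 26 -> 7
Step 4: curr=49, set curr.next=prev(50) | reversed so far: 49 -> 50 -> 26 -> 7
Step 5: curr=14, set curr.next=prev(49) | reversed so far: 14 -> 49 -> 50 -> 26 -> 7
Step 6: curr=1, set curr.next=prev(14) | reversed so far: 1 -> 14 -> 49 -> 50 -> 26 -> 7

1 -> 14 -> 49 -> 50 -> 26 -> 7 -> None


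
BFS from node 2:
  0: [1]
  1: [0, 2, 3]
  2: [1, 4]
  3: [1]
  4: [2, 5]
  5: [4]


Visit 2, enqueue [1, 4]
Visit 1, enqueue [0, 3]
Visit 4, enqueue [5]
Visit 0, enqueue []
Visit 3, enqueue []
Visit 5, enqueue []

BFS order: [2, 1, 4, 0, 3, 5]


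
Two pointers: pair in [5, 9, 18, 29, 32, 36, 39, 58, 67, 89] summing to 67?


lo=0(5)+hi=9(89)=94
lo=0(5)+hi=8(67)=72
lo=0(5)+hi=7(58)=63
lo=1(9)+hi=7(58)=67

Yes: 9+58=67


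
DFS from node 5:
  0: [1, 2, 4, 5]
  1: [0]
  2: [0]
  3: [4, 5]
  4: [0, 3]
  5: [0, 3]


Visit 5, push [3, 0]
Visit 0, push [4, 2, 1]
Visit 1, push []
Visit 2, push []
Visit 4, push [3]
Visit 3, push []

DFS order: [5, 0, 1, 2, 4, 3]


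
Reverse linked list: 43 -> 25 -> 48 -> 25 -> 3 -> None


Step 1: curr=43, set curr.next=prev(None) | reversed so far: 43
Step 2: curr=25, set curr.next=prev(43) | reversed so far: 25 -> 43
Step 3: curr=48, set curr.next=prev(25) | reversed so far: 48 -> 25 -> 43
Step 4: curr=25, set curr.next=prev(48) | reversed so far: 25 -> 48 -> 25 -> 43
Step 5: curr=3, set curr.next=prev(25) | reversed so far: 3 -> 25 -> 48 -> 25 -> 43

3 -> 25 -> 48 -> 25 -> 43 -> None


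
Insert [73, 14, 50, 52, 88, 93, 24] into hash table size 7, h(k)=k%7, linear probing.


Insert 73: h=3 -> slot 3
Insert 14: h=0 -> slot 0
Insert 50: h=1 -> slot 1
Insert 52: h=3, 1 probes -> slot 4
Insert 88: h=4, 1 probes -> slot 5
Insert 93: h=2 -> slot 2
Insert 24: h=3, 3 probes -> slot 6

Table: [14, 50, 93, 73, 52, 88, 24]


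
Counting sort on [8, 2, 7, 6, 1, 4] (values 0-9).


Input: [8, 2, 7, 6, 1, 4]
Counts: [0, 1, 1, 0, 1, 0, 1, 1, 1, 0]

Sorted: [1, 2, 4, 6, 7, 8]


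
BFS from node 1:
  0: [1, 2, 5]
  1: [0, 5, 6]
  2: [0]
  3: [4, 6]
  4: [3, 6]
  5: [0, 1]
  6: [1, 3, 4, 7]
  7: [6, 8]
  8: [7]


Visit 1, enqueue [0, 5, 6]
Visit 0, enqueue [2]
Visit 5, enqueue []
Visit 6, enqueue [3, 4, 7]
Visit 2, enqueue []
Visit 3, enqueue []
Visit 4, enqueue []
Visit 7, enqueue [8]
Visit 8, enqueue []

BFS order: [1, 0, 5, 6, 2, 3, 4, 7, 8]


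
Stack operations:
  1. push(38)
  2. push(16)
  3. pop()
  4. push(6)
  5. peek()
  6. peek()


push(38) -> [38]
push(16) -> [38, 16]
pop()->16, [38]
push(6) -> [38, 6]
peek()->6
peek()->6

Final stack: [38, 6]


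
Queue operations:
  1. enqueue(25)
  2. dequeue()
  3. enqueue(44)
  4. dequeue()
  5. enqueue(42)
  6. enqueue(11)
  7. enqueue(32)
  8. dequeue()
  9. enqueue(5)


enqueue(25) -> [25]
dequeue()->25, []
enqueue(44) -> [44]
dequeue()->44, []
enqueue(42) -> [42]
enqueue(11) -> [42, 11]
enqueue(32) -> [42, 11, 32]
dequeue()->42, [11, 32]
enqueue(5) -> [11, 32, 5]

Final queue: [11, 32, 5]


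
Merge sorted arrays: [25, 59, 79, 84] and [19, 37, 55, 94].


Take 19 from B
Take 25 from A
Take 37 from B
Take 55 from B
Take 59 from A
Take 79 from A
Take 84 from A

Merged: [19, 25, 37, 55, 59, 79, 84, 94]


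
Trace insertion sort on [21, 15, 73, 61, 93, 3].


Initial: [21, 15, 73, 61, 93, 3]
Insert 15: [15, 21, 73, 61, 93, 3]
Insert 73: [15, 21, 73, 61, 93, 3]
Insert 61: [15, 21, 61, 73, 93, 3]
Insert 93: [15, 21, 61, 73, 93, 3]
Insert 3: [3, 15, 21, 61, 73, 93]

Sorted: [3, 15, 21, 61, 73, 93]


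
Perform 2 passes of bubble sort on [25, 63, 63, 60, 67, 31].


Initial: [25, 63, 63, 60, 67, 31]
Pass 1: [25, 63, 60, 63, 31, 67] (2 swaps)
Pass 2: [25, 60, 63, 31, 63, 67] (2 swaps)

After 2 passes: [25, 60, 63, 31, 63, 67]


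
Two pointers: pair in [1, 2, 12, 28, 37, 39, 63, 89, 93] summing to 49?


lo=0(1)+hi=8(93)=94
lo=0(1)+hi=7(89)=90
lo=0(1)+hi=6(63)=64
lo=0(1)+hi=5(39)=40
lo=1(2)+hi=5(39)=41
lo=2(12)+hi=5(39)=51
lo=2(12)+hi=4(37)=49

Yes: 12+37=49


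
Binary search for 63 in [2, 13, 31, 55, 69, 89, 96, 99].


Step 1: lo=0, hi=7, mid=3, val=55
Step 2: lo=4, hi=7, mid=5, val=89
Step 3: lo=4, hi=4, mid=4, val=69

Not found


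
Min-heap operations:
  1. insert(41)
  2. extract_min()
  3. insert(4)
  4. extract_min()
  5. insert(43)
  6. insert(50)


insert(41) -> [41]
extract_min()->41, []
insert(4) -> [4]
extract_min()->4, []
insert(43) -> [43]
insert(50) -> [43, 50]

Final heap: [43, 50]


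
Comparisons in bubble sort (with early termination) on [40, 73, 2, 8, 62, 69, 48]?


Algorithm: bubble sort (with early termination)
Input: [40, 73, 2, 8, 62, 69, 48]
Sorted: [2, 8, 40, 48, 62, 69, 73]

18


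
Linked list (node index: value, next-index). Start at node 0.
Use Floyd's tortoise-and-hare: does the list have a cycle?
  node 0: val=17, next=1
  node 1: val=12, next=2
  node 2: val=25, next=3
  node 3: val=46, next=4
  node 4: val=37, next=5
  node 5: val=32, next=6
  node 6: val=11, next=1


Floyd's tortoise (slow, +1) and hare (fast, +2):
  init: slow=0, fast=0
  step 1: slow=1, fast=2
  step 2: slow=2, fast=4
  step 3: slow=3, fast=6
  step 4: slow=4, fast=2
  step 5: slow=5, fast=4
  step 6: slow=6, fast=6
  slow == fast at node 6: cycle detected

Cycle: yes


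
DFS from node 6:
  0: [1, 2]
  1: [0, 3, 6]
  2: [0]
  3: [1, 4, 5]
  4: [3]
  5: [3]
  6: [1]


Visit 6, push [1]
Visit 1, push [3, 0]
Visit 0, push [2]
Visit 2, push []
Visit 3, push [5, 4]
Visit 4, push []
Visit 5, push []

DFS order: [6, 1, 0, 2, 3, 4, 5]


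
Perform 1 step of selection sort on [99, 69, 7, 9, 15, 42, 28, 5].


Initial: [99, 69, 7, 9, 15, 42, 28, 5]
Step 1: min=5 at 7
  Swap: [5, 69, 7, 9, 15, 42, 28, 99]

After 1 step: [5, 69, 7, 9, 15, 42, 28, 99]


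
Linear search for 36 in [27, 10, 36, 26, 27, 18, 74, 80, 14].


i=0: 27!=36
i=1: 10!=36
i=2: 36==36 found!

Found at 2, 3 comps


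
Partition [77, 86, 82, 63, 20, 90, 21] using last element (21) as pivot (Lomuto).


Pivot: 21
  20 <= 21: swap -> [20, 86, 82, 63, 77, 90, 21]
Place pivot at 1: [20, 21, 82, 63, 77, 90, 86]

Partitioned: [20, 21, 82, 63, 77, 90, 86]


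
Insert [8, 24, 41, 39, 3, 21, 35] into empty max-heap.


Insert 8: [8]
Insert 24: [24, 8]
Insert 41: [41, 8, 24]
Insert 39: [41, 39, 24, 8]
Insert 3: [41, 39, 24, 8, 3]
Insert 21: [41, 39, 24, 8, 3, 21]
Insert 35: [41, 39, 35, 8, 3, 21, 24]

Final heap: [41, 39, 35, 8, 3, 21, 24]


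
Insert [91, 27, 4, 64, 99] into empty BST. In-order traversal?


Insert 91: root
Insert 27: L from 91
Insert 4: L from 91 -> L from 27
Insert 64: L from 91 -> R from 27
Insert 99: R from 91

In-order: [4, 27, 64, 91, 99]


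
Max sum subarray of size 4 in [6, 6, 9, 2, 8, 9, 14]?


[0:4]: 23
[1:5]: 25
[2:6]: 28
[3:7]: 33

Max: 33 at [3:7]


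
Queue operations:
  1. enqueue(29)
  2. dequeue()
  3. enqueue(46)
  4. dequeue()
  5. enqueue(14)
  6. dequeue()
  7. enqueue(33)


enqueue(29) -> [29]
dequeue()->29, []
enqueue(46) -> [46]
dequeue()->46, []
enqueue(14) -> [14]
dequeue()->14, []
enqueue(33) -> [33]

Final queue: [33]


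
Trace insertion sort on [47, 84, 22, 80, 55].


Initial: [47, 84, 22, 80, 55]
Insert 84: [47, 84, 22, 80, 55]
Insert 22: [22, 47, 84, 80, 55]
Insert 80: [22, 47, 80, 84, 55]
Insert 55: [22, 47, 55, 80, 84]

Sorted: [22, 47, 55, 80, 84]


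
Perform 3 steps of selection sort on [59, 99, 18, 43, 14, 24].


Initial: [59, 99, 18, 43, 14, 24]
Step 1: min=14 at 4
  Swap: [14, 99, 18, 43, 59, 24]
Step 2: min=18 at 2
  Swap: [14, 18, 99, 43, 59, 24]
Step 3: min=24 at 5
  Swap: [14, 18, 24, 43, 59, 99]

After 3 steps: [14, 18, 24, 43, 59, 99]


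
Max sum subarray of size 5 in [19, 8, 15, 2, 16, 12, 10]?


[0:5]: 60
[1:6]: 53
[2:7]: 55

Max: 60 at [0:5]


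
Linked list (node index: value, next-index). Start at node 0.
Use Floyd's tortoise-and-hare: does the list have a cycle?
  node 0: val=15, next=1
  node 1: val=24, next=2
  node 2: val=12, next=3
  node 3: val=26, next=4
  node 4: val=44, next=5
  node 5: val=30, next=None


Floyd's tortoise (slow, +1) and hare (fast, +2):
  init: slow=0, fast=0
  step 1: slow=1, fast=2
  step 2: slow=2, fast=4
  step 3: fast 4->5->None, no cycle

Cycle: no


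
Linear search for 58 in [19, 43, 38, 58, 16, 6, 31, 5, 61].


i=0: 19!=58
i=1: 43!=58
i=2: 38!=58
i=3: 58==58 found!

Found at 3, 4 comps


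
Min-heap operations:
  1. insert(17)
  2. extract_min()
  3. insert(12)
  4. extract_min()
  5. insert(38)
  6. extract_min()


insert(17) -> [17]
extract_min()->17, []
insert(12) -> [12]
extract_min()->12, []
insert(38) -> [38]
extract_min()->38, []

Final heap: []


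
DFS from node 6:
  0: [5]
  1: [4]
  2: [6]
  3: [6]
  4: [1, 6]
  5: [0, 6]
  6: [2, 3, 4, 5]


Visit 6, push [5, 4, 3, 2]
Visit 2, push []
Visit 3, push []
Visit 4, push [1]
Visit 1, push []
Visit 5, push [0]
Visit 0, push []

DFS order: [6, 2, 3, 4, 1, 5, 0]


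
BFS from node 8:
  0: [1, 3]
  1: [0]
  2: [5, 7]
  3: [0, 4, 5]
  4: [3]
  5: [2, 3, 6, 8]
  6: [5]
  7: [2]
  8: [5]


Visit 8, enqueue [5]
Visit 5, enqueue [2, 3, 6]
Visit 2, enqueue [7]
Visit 3, enqueue [0, 4]
Visit 6, enqueue []
Visit 7, enqueue []
Visit 0, enqueue [1]
Visit 4, enqueue []
Visit 1, enqueue []

BFS order: [8, 5, 2, 3, 6, 7, 0, 4, 1]


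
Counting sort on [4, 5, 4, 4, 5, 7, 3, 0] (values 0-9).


Input: [4, 5, 4, 4, 5, 7, 3, 0]
Counts: [1, 0, 0, 1, 3, 2, 0, 1, 0, 0]

Sorted: [0, 3, 4, 4, 4, 5, 5, 7]


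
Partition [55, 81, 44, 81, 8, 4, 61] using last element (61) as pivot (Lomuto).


Pivot: 61
  55 <= 61: advance i (no swap)
  44 <= 61: swap -> [55, 44, 81, 81, 8, 4, 61]
  8 <= 61: swap -> [55, 44, 8, 81, 81, 4, 61]
  4 <= 61: swap -> [55, 44, 8, 4, 81, 81, 61]
Place pivot at 4: [55, 44, 8, 4, 61, 81, 81]

Partitioned: [55, 44, 8, 4, 61, 81, 81]


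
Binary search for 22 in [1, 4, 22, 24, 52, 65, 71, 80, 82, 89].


Step 1: lo=0, hi=9, mid=4, val=52
Step 2: lo=0, hi=3, mid=1, val=4
Step 3: lo=2, hi=3, mid=2, val=22

Found at index 2


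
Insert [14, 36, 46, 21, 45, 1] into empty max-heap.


Insert 14: [14]
Insert 36: [36, 14]
Insert 46: [46, 14, 36]
Insert 21: [46, 21, 36, 14]
Insert 45: [46, 45, 36, 14, 21]
Insert 1: [46, 45, 36, 14, 21, 1]

Final heap: [46, 45, 36, 14, 21, 1]


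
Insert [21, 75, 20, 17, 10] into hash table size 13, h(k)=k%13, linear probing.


Insert 21: h=8 -> slot 8
Insert 75: h=10 -> slot 10
Insert 20: h=7 -> slot 7
Insert 17: h=4 -> slot 4
Insert 10: h=10, 1 probes -> slot 11

Table: [None, None, None, None, 17, None, None, 20, 21, None, 75, 10, None]


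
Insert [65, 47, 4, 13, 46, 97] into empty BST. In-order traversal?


Insert 65: root
Insert 47: L from 65
Insert 4: L from 65 -> L from 47
Insert 13: L from 65 -> L from 47 -> R from 4
Insert 46: L from 65 -> L from 47 -> R from 4 -> R from 13
Insert 97: R from 65

In-order: [4, 13, 46, 47, 65, 97]


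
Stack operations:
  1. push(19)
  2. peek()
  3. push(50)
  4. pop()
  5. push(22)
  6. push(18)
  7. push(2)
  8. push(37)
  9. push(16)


push(19) -> [19]
peek()->19
push(50) -> [19, 50]
pop()->50, [19]
push(22) -> [19, 22]
push(18) -> [19, 22, 18]
push(2) -> [19, 22, 18, 2]
push(37) -> [19, 22, 18, 2, 37]
push(16) -> [19, 22, 18, 2, 37, 16]

Final stack: [19, 22, 18, 2, 37, 16]


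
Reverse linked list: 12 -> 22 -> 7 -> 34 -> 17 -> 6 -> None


Step 1: curr=12, set curr.next=prev(None) | reversed so far: 12
Step 2: curr=22, set curr.next=prev(12) | reversed so far: 22 -> 12
Step 3: curr=7, set curr.next=prev(22) | reversed so far: 7 -> 22 -> 12
Step 4: curr=34, set curr.next=prev(7) | reversed so far: 34 -> 7 -> 22 -> 12
Step 5: curr=17, set curr.next=prev(34) | reversed so far: 17 -> 34 -> 7 -> 22 -> 12
Step 6: curr=6, set curr.next=prev(17) | reversed so far: 6 -> 17 -> 34 -> 7 -> 22 -> 12

6 -> 17 -> 34 -> 7 -> 22 -> 12 -> None


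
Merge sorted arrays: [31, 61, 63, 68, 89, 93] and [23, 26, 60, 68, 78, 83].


Take 23 from B
Take 26 from B
Take 31 from A
Take 60 from B
Take 61 from A
Take 63 from A
Take 68 from A
Take 68 from B
Take 78 from B
Take 83 from B

Merged: [23, 26, 31, 60, 61, 63, 68, 68, 78, 83, 89, 93]


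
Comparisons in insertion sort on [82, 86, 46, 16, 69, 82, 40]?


Algorithm: insertion sort
Input: [82, 86, 46, 16, 69, 82, 40]
Sorted: [16, 40, 46, 69, 82, 82, 86]

17


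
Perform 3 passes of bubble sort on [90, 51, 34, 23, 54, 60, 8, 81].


Initial: [90, 51, 34, 23, 54, 60, 8, 81]
Pass 1: [51, 34, 23, 54, 60, 8, 81, 90] (7 swaps)
Pass 2: [34, 23, 51, 54, 8, 60, 81, 90] (3 swaps)
Pass 3: [23, 34, 51, 8, 54, 60, 81, 90] (2 swaps)

After 3 passes: [23, 34, 51, 8, 54, 60, 81, 90]


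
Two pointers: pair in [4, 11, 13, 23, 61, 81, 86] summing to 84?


lo=0(4)+hi=6(86)=90
lo=0(4)+hi=5(81)=85
lo=0(4)+hi=4(61)=65
lo=1(11)+hi=4(61)=72
lo=2(13)+hi=4(61)=74
lo=3(23)+hi=4(61)=84

Yes: 23+61=84


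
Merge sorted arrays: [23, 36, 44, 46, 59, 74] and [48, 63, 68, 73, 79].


Take 23 from A
Take 36 from A
Take 44 from A
Take 46 from A
Take 48 from B
Take 59 from A
Take 63 from B
Take 68 from B
Take 73 from B
Take 74 from A

Merged: [23, 36, 44, 46, 48, 59, 63, 68, 73, 74, 79]


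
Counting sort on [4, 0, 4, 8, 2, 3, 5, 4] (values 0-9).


Input: [4, 0, 4, 8, 2, 3, 5, 4]
Counts: [1, 0, 1, 1, 3, 1, 0, 0, 1, 0]

Sorted: [0, 2, 3, 4, 4, 4, 5, 8]


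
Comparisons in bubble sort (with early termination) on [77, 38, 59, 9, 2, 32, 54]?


Algorithm: bubble sort (with early termination)
Input: [77, 38, 59, 9, 2, 32, 54]
Sorted: [2, 9, 32, 38, 54, 59, 77]

20


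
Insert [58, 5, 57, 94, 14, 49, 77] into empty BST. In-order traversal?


Insert 58: root
Insert 5: L from 58
Insert 57: L from 58 -> R from 5
Insert 94: R from 58
Insert 14: L from 58 -> R from 5 -> L from 57
Insert 49: L from 58 -> R from 5 -> L from 57 -> R from 14
Insert 77: R from 58 -> L from 94

In-order: [5, 14, 49, 57, 58, 77, 94]


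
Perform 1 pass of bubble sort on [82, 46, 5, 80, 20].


Initial: [82, 46, 5, 80, 20]
Pass 1: [46, 5, 80, 20, 82] (4 swaps)

After 1 pass: [46, 5, 80, 20, 82]


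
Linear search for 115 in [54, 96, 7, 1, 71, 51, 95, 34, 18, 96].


i=0: 54!=115
i=1: 96!=115
i=2: 7!=115
i=3: 1!=115
i=4: 71!=115
i=5: 51!=115
i=6: 95!=115
i=7: 34!=115
i=8: 18!=115
i=9: 96!=115

Not found, 10 comps


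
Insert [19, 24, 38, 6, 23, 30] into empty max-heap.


Insert 19: [19]
Insert 24: [24, 19]
Insert 38: [38, 19, 24]
Insert 6: [38, 19, 24, 6]
Insert 23: [38, 23, 24, 6, 19]
Insert 30: [38, 23, 30, 6, 19, 24]

Final heap: [38, 23, 30, 6, 19, 24]


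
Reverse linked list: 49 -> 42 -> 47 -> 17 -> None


Step 1: curr=49, set curr.next=prev(None) | reversed so far: 49
Step 2: curr=42, set curr.next=prev(49) | reversed so far: 42 -> 49
Step 3: curr=47, set curr.next=prev(42) | reversed so far: 47 -> 42 -> 49
Step 4: curr=17, set curr.next=prev(47) | reversed so far: 17 -> 47 -> 42 -> 49

17 -> 47 -> 42 -> 49 -> None


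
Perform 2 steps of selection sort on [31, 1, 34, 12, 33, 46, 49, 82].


Initial: [31, 1, 34, 12, 33, 46, 49, 82]
Step 1: min=1 at 1
  Swap: [1, 31, 34, 12, 33, 46, 49, 82]
Step 2: min=12 at 3
  Swap: [1, 12, 34, 31, 33, 46, 49, 82]

After 2 steps: [1, 12, 34, 31, 33, 46, 49, 82]


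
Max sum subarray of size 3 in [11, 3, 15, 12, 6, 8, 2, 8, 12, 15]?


[0:3]: 29
[1:4]: 30
[2:5]: 33
[3:6]: 26
[4:7]: 16
[5:8]: 18
[6:9]: 22
[7:10]: 35

Max: 35 at [7:10]


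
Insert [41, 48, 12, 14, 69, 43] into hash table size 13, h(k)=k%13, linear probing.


Insert 41: h=2 -> slot 2
Insert 48: h=9 -> slot 9
Insert 12: h=12 -> slot 12
Insert 14: h=1 -> slot 1
Insert 69: h=4 -> slot 4
Insert 43: h=4, 1 probes -> slot 5

Table: [None, 14, 41, None, 69, 43, None, None, None, 48, None, None, 12]


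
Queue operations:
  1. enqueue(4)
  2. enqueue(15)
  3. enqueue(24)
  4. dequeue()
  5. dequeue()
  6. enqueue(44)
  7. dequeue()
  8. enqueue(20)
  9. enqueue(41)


enqueue(4) -> [4]
enqueue(15) -> [4, 15]
enqueue(24) -> [4, 15, 24]
dequeue()->4, [15, 24]
dequeue()->15, [24]
enqueue(44) -> [24, 44]
dequeue()->24, [44]
enqueue(20) -> [44, 20]
enqueue(41) -> [44, 20, 41]

Final queue: [44, 20, 41]


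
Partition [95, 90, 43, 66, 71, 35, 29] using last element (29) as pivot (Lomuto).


Pivot: 29
Place pivot at 0: [29, 90, 43, 66, 71, 35, 95]

Partitioned: [29, 90, 43, 66, 71, 35, 95]


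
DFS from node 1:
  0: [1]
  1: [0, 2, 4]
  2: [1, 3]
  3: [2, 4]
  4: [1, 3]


Visit 1, push [4, 2, 0]
Visit 0, push []
Visit 2, push [3]
Visit 3, push [4]
Visit 4, push []

DFS order: [1, 0, 2, 3, 4]


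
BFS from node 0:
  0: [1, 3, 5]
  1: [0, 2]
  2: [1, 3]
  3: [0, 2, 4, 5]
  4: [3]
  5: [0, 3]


Visit 0, enqueue [1, 3, 5]
Visit 1, enqueue [2]
Visit 3, enqueue [4]
Visit 5, enqueue []
Visit 2, enqueue []
Visit 4, enqueue []

BFS order: [0, 1, 3, 5, 2, 4]


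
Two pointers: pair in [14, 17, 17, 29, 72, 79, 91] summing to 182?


lo=0(14)+hi=6(91)=105
lo=1(17)+hi=6(91)=108
lo=2(17)+hi=6(91)=108
lo=3(29)+hi=6(91)=120
lo=4(72)+hi=6(91)=163
lo=5(79)+hi=6(91)=170

No pair found


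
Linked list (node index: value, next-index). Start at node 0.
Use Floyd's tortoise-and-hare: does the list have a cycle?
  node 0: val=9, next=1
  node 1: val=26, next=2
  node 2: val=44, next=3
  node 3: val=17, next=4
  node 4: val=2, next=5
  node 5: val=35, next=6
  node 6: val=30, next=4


Floyd's tortoise (slow, +1) and hare (fast, +2):
  init: slow=0, fast=0
  step 1: slow=1, fast=2
  step 2: slow=2, fast=4
  step 3: slow=3, fast=6
  step 4: slow=4, fast=5
  step 5: slow=5, fast=4
  step 6: slow=6, fast=6
  slow == fast at node 6: cycle detected

Cycle: yes


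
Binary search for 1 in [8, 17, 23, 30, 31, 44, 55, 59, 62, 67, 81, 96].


Step 1: lo=0, hi=11, mid=5, val=44
Step 2: lo=0, hi=4, mid=2, val=23
Step 3: lo=0, hi=1, mid=0, val=8

Not found


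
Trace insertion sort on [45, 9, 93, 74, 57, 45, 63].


Initial: [45, 9, 93, 74, 57, 45, 63]
Insert 9: [9, 45, 93, 74, 57, 45, 63]
Insert 93: [9, 45, 93, 74, 57, 45, 63]
Insert 74: [9, 45, 74, 93, 57, 45, 63]
Insert 57: [9, 45, 57, 74, 93, 45, 63]
Insert 45: [9, 45, 45, 57, 74, 93, 63]
Insert 63: [9, 45, 45, 57, 63, 74, 93]

Sorted: [9, 45, 45, 57, 63, 74, 93]


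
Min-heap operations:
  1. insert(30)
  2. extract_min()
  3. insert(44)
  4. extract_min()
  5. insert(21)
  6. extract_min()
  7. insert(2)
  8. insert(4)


insert(30) -> [30]
extract_min()->30, []
insert(44) -> [44]
extract_min()->44, []
insert(21) -> [21]
extract_min()->21, []
insert(2) -> [2]
insert(4) -> [2, 4]

Final heap: [2, 4]


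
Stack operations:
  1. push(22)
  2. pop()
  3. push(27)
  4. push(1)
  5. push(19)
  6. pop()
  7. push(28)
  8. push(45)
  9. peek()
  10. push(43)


push(22) -> [22]
pop()->22, []
push(27) -> [27]
push(1) -> [27, 1]
push(19) -> [27, 1, 19]
pop()->19, [27, 1]
push(28) -> [27, 1, 28]
push(45) -> [27, 1, 28, 45]
peek()->45
push(43) -> [27, 1, 28, 45, 43]

Final stack: [27, 1, 28, 45, 43]


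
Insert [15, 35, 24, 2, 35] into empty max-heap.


Insert 15: [15]
Insert 35: [35, 15]
Insert 24: [35, 15, 24]
Insert 2: [35, 15, 24, 2]
Insert 35: [35, 35, 24, 2, 15]

Final heap: [35, 35, 24, 2, 15]


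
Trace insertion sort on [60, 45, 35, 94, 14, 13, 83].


Initial: [60, 45, 35, 94, 14, 13, 83]
Insert 45: [45, 60, 35, 94, 14, 13, 83]
Insert 35: [35, 45, 60, 94, 14, 13, 83]
Insert 94: [35, 45, 60, 94, 14, 13, 83]
Insert 14: [14, 35, 45, 60, 94, 13, 83]
Insert 13: [13, 14, 35, 45, 60, 94, 83]
Insert 83: [13, 14, 35, 45, 60, 83, 94]

Sorted: [13, 14, 35, 45, 60, 83, 94]


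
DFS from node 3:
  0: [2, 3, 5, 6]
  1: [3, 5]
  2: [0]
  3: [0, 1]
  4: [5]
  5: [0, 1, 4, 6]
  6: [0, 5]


Visit 3, push [1, 0]
Visit 0, push [6, 5, 2]
Visit 2, push []
Visit 5, push [6, 4, 1]
Visit 1, push []
Visit 4, push []
Visit 6, push []

DFS order: [3, 0, 2, 5, 1, 4, 6]


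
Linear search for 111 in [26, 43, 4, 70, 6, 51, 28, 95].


i=0: 26!=111
i=1: 43!=111
i=2: 4!=111
i=3: 70!=111
i=4: 6!=111
i=5: 51!=111
i=6: 28!=111
i=7: 95!=111

Not found, 8 comps


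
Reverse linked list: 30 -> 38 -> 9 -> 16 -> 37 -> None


Step 1: curr=30, set curr.next=prev(None) | reversed so far: 30
Step 2: curr=38, set curr.next=prev(30) | reversed so far: 38 -> 30
Step 3: curr=9, set curr.next=prev(38) | reversed so far: 9 -> 38 -> 30
Step 4: curr=16, set curr.next=prev(9) | reversed so far: 16 -> 9 -> 38 -> 30
Step 5: curr=37, set curr.next=prev(16) | reversed so far: 37 -> 16 -> 9 -> 38 -> 30

37 -> 16 -> 9 -> 38 -> 30 -> None


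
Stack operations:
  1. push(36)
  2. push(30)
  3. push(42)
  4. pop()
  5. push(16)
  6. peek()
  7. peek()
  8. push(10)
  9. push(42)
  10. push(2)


push(36) -> [36]
push(30) -> [36, 30]
push(42) -> [36, 30, 42]
pop()->42, [36, 30]
push(16) -> [36, 30, 16]
peek()->16
peek()->16
push(10) -> [36, 30, 16, 10]
push(42) -> [36, 30, 16, 10, 42]
push(2) -> [36, 30, 16, 10, 42, 2]

Final stack: [36, 30, 16, 10, 42, 2]


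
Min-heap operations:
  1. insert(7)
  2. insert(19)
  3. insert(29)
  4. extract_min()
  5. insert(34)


insert(7) -> [7]
insert(19) -> [7, 19]
insert(29) -> [7, 19, 29]
extract_min()->7, [19, 29]
insert(34) -> [19, 29, 34]

Final heap: [19, 29, 34]


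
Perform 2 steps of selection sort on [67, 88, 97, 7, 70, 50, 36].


Initial: [67, 88, 97, 7, 70, 50, 36]
Step 1: min=7 at 3
  Swap: [7, 88, 97, 67, 70, 50, 36]
Step 2: min=36 at 6
  Swap: [7, 36, 97, 67, 70, 50, 88]

After 2 steps: [7, 36, 97, 67, 70, 50, 88]


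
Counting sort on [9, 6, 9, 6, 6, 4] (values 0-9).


Input: [9, 6, 9, 6, 6, 4]
Counts: [0, 0, 0, 0, 1, 0, 3, 0, 0, 2]

Sorted: [4, 6, 6, 6, 9, 9]


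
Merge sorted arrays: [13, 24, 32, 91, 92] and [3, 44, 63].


Take 3 from B
Take 13 from A
Take 24 from A
Take 32 from A
Take 44 from B
Take 63 from B

Merged: [3, 13, 24, 32, 44, 63, 91, 92]


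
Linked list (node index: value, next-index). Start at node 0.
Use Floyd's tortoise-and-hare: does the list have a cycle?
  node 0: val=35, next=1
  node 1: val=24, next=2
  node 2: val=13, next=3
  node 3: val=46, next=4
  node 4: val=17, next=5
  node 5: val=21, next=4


Floyd's tortoise (slow, +1) and hare (fast, +2):
  init: slow=0, fast=0
  step 1: slow=1, fast=2
  step 2: slow=2, fast=4
  step 3: slow=3, fast=4
  step 4: slow=4, fast=4
  slow == fast at node 4: cycle detected

Cycle: yes


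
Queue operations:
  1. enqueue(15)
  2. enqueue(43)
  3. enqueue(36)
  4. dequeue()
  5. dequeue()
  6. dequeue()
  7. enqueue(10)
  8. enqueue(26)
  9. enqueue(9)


enqueue(15) -> [15]
enqueue(43) -> [15, 43]
enqueue(36) -> [15, 43, 36]
dequeue()->15, [43, 36]
dequeue()->43, [36]
dequeue()->36, []
enqueue(10) -> [10]
enqueue(26) -> [10, 26]
enqueue(9) -> [10, 26, 9]

Final queue: [10, 26, 9]


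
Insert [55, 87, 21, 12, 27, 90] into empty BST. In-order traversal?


Insert 55: root
Insert 87: R from 55
Insert 21: L from 55
Insert 12: L from 55 -> L from 21
Insert 27: L from 55 -> R from 21
Insert 90: R from 55 -> R from 87

In-order: [12, 21, 27, 55, 87, 90]


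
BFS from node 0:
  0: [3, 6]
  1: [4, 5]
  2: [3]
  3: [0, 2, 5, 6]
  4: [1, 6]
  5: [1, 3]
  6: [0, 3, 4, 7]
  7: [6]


Visit 0, enqueue [3, 6]
Visit 3, enqueue [2, 5]
Visit 6, enqueue [4, 7]
Visit 2, enqueue []
Visit 5, enqueue [1]
Visit 4, enqueue []
Visit 7, enqueue []
Visit 1, enqueue []

BFS order: [0, 3, 6, 2, 5, 4, 7, 1]


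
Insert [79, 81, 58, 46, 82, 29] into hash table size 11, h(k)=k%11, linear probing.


Insert 79: h=2 -> slot 2
Insert 81: h=4 -> slot 4
Insert 58: h=3 -> slot 3
Insert 46: h=2, 3 probes -> slot 5
Insert 82: h=5, 1 probes -> slot 6
Insert 29: h=7 -> slot 7

Table: [None, None, 79, 58, 81, 46, 82, 29, None, None, None]


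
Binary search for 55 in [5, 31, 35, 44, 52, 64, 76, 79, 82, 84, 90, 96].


Step 1: lo=0, hi=11, mid=5, val=64
Step 2: lo=0, hi=4, mid=2, val=35
Step 3: lo=3, hi=4, mid=3, val=44
Step 4: lo=4, hi=4, mid=4, val=52

Not found


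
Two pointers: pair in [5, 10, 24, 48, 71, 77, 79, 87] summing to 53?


lo=0(5)+hi=7(87)=92
lo=0(5)+hi=6(79)=84
lo=0(5)+hi=5(77)=82
lo=0(5)+hi=4(71)=76
lo=0(5)+hi=3(48)=53

Yes: 5+48=53


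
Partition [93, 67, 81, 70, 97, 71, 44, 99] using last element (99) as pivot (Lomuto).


Pivot: 99
  93 <= 99: advance i (no swap)
  67 <= 99: advance i (no swap)
  81 <= 99: advance i (no swap)
  70 <= 99: advance i (no swap)
  97 <= 99: advance i (no swap)
  71 <= 99: advance i (no swap)
  44 <= 99: advance i (no swap)
Place pivot at 7: [93, 67, 81, 70, 97, 71, 44, 99]

Partitioned: [93, 67, 81, 70, 97, 71, 44, 99]


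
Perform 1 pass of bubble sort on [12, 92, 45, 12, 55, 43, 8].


Initial: [12, 92, 45, 12, 55, 43, 8]
Pass 1: [12, 45, 12, 55, 43, 8, 92] (5 swaps)

After 1 pass: [12, 45, 12, 55, 43, 8, 92]


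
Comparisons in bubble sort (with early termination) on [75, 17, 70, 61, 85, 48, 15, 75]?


Algorithm: bubble sort (with early termination)
Input: [75, 17, 70, 61, 85, 48, 15, 75]
Sorted: [15, 17, 48, 61, 70, 75, 75, 85]

28
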